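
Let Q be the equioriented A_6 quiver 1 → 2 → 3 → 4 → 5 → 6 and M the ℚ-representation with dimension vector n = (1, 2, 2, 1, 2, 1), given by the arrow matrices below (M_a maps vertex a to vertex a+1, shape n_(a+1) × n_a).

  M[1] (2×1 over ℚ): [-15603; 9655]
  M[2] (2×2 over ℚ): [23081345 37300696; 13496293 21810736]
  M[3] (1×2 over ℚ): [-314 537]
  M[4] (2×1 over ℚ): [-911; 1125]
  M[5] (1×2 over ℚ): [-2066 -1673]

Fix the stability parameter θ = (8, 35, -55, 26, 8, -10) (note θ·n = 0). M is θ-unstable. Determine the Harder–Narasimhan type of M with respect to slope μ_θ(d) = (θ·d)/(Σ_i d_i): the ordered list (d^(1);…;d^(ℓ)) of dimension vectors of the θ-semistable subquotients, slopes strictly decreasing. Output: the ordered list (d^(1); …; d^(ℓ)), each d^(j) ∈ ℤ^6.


Barcode: M ≅ I[1,6], I[2,3], I[5,5]. HN layers by μ_θ (3 steps, strictly decreasing):
  μ^(1)=8; μ^(2)=-4; μ^(3)=-10

((0, 0, 0, 1, 2, 1); (1, 1, 1, 0, 0, 0); (0, 1, 1, 0, 0, 0))


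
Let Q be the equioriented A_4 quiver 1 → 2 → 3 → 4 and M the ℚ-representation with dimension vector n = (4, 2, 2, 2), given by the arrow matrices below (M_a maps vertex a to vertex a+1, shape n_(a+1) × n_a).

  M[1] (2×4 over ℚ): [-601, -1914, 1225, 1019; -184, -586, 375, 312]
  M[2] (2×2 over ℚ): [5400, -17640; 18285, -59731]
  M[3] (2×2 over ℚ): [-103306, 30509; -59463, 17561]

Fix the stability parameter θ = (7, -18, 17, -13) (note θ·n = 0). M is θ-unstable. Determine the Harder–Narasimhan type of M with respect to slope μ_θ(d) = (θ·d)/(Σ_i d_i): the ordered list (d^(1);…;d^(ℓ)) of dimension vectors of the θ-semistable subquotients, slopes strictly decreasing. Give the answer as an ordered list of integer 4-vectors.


Interval decomposition of M: I[1,1]^2, I[1,2], I[1,4], I[3,4].
HN type (ℓ=3): μ^(1)=7; μ^(2)=2; μ^(3)=-11/2

((2, 0, 0, 0); (0, 0, 2, 2); (2, 2, 0, 0))


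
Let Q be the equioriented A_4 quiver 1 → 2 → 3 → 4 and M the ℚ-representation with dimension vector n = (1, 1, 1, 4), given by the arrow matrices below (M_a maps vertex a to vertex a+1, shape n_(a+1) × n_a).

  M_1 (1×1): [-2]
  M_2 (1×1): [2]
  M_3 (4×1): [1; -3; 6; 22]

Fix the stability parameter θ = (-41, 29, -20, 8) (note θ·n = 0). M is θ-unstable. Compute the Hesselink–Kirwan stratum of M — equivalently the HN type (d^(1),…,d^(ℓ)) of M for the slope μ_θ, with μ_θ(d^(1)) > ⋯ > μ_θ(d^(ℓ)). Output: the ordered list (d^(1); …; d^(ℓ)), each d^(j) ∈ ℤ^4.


Interval decomposition of M: I[1,4], I[4,4]^3.
HN type (ℓ=3): μ^(1)=8; μ^(2)=9/2; μ^(3)=-41

((0, 0, 0, 4); (0, 1, 1, 0); (1, 0, 0, 0))


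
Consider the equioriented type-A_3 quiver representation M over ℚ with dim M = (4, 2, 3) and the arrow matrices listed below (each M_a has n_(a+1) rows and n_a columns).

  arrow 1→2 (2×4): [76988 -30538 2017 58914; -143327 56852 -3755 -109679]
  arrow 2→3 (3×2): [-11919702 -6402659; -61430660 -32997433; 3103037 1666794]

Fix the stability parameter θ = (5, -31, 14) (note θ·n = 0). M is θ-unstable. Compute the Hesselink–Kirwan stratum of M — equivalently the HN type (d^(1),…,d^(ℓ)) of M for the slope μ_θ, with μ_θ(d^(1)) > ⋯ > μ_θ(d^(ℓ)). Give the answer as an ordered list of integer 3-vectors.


Barcode: M ≅ I[1,1]^2, I[1,3]^2, I[3,3]. HN layers by μ_θ (3 steps, strictly decreasing):
  μ^(1)=14; μ^(2)=5; μ^(3)=-13

((0, 0, 3); (2, 0, 0); (2, 2, 0))


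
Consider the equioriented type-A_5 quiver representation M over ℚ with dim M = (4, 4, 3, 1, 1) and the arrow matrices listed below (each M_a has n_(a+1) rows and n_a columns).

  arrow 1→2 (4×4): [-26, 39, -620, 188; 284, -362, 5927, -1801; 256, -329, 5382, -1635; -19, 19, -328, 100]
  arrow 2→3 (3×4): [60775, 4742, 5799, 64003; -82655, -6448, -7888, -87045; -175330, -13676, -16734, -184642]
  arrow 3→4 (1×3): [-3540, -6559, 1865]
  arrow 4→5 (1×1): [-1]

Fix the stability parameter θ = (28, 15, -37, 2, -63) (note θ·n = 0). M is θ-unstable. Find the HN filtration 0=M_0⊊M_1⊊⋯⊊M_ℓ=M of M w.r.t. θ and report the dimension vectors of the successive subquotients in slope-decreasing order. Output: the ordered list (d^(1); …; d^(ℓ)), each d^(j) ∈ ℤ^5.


Via rank(M_{q-1}∘⋯∘M_p): M ≅ I[1,2]^2, I[1,3], I[1,5], I[3,3].
μ_θ-semistable layers: μ^(1)=43/2; μ^(2)=2; μ^(3)=-11; μ^(4)=-37

((2, 2, 0, 0, 0); (1, 1, 1, 0, 0); (1, 1, 1, 1, 1); (0, 0, 1, 0, 0))


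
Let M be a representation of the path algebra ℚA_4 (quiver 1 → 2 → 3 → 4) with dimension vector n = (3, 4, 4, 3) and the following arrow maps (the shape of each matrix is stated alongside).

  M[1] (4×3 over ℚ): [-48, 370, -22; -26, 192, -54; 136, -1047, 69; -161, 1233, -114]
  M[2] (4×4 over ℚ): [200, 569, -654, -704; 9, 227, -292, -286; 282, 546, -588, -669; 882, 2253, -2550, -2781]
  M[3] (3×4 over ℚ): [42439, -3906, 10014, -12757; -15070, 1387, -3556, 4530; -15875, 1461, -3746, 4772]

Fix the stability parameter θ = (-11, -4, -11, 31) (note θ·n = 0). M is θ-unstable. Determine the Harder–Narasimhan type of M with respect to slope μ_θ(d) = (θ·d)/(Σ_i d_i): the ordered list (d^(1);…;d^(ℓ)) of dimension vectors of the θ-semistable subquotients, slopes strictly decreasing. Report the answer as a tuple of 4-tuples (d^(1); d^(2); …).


Via rank(M_{q-1}∘⋯∘M_p): M ≅ I[1,1], I[1,2], I[1,4], I[2,4]^2, I[3,3].
μ_θ-semistable layers: μ^(1)=31; μ^(2)=-4; μ^(3)=-15/2; μ^(4)=-11

((0, 0, 0, 3); (0, 1, 0, 0); (0, 3, 3, 0); (3, 0, 1, 0))


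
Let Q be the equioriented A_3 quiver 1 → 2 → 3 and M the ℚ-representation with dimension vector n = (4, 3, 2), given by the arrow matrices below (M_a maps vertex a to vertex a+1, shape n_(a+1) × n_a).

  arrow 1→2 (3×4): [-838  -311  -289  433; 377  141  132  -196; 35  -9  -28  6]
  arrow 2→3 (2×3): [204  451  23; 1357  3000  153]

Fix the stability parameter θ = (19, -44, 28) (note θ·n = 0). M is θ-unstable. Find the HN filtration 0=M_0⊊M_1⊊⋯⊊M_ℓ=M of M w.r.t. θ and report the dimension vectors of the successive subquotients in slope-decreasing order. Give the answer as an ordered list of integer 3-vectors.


Via rank(M_{q-1}∘⋯∘M_p): M ≅ I[1,1], I[1,2], I[1,3]^2.
μ_θ-semistable layers: μ^(1)=28; μ^(2)=19; μ^(3)=-25/2

((0, 0, 2); (1, 0, 0); (3, 3, 0))


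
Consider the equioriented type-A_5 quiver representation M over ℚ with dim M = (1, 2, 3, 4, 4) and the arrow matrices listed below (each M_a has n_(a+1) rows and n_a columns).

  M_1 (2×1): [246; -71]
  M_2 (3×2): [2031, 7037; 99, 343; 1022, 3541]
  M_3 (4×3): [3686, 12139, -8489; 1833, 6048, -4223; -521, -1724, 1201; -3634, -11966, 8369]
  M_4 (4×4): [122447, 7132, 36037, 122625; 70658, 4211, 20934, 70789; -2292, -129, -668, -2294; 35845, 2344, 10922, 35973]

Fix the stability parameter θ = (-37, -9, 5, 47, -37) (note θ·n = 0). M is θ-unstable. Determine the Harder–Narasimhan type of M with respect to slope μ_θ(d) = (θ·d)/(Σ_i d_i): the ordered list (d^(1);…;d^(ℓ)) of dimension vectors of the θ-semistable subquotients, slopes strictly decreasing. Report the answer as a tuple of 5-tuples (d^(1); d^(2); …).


Interval decomposition of M: I[1,5], I[2,5], I[3,5], I[4,5].
HN type (ℓ=3): μ^(1)=5; μ^(2)=-9; μ^(3)=-37

((0, 0, 3, 4, 4); (0, 2, 0, 0, 0); (1, 0, 0, 0, 0))


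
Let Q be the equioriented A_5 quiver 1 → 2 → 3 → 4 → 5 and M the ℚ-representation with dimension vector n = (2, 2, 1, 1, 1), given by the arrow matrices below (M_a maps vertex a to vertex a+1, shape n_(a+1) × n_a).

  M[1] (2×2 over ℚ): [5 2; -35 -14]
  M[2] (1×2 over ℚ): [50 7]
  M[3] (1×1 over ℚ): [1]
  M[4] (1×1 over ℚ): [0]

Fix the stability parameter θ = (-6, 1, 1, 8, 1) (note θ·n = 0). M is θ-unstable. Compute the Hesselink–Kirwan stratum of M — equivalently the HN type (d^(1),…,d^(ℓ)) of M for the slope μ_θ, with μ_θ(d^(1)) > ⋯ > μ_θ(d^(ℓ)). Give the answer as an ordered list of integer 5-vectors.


Barcode: M ≅ I[1,1], I[1,4], I[2,2], I[5,5]. HN layers by μ_θ (3 steps, strictly decreasing):
  μ^(1)=8; μ^(2)=1; μ^(3)=-6

((0, 0, 0, 1, 0); (0, 2, 1, 0, 1); (2, 0, 0, 0, 0))


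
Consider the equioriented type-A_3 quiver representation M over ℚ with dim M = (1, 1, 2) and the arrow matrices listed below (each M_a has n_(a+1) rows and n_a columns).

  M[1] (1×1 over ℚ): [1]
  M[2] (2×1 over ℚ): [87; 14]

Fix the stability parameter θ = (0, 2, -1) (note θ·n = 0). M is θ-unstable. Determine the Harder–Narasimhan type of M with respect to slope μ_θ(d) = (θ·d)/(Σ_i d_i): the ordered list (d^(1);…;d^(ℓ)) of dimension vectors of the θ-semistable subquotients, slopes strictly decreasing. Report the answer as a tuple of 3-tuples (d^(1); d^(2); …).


Interval decomposition of M: I[1,3], I[3,3].
HN type (ℓ=3): μ^(1)=1/2; μ^(2)=0; μ^(3)=-1

((0, 1, 1); (1, 0, 0); (0, 0, 1))


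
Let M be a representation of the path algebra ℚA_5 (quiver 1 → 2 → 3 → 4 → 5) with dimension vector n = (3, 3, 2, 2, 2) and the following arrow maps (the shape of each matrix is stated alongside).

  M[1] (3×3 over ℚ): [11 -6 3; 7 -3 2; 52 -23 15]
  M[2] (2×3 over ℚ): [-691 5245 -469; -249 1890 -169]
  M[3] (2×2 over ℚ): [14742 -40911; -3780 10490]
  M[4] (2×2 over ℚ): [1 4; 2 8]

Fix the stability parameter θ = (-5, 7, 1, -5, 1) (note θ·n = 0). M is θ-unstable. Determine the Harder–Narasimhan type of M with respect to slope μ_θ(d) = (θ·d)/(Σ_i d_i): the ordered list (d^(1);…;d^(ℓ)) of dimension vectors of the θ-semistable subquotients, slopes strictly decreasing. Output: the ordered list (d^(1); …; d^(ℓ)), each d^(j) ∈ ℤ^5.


Interval decomposition of M: I[1,2], I[1,3], I[1,5], I[4,4], I[5,5].
HN type (ℓ=4): μ^(1)=7; μ^(2)=4; μ^(3)=1; μ^(4)=-5

((0, 1, 0, 0, 0); (0, 1, 1, 0, 0); (0, 1, 1, 1, 2); (3, 0, 0, 1, 0))


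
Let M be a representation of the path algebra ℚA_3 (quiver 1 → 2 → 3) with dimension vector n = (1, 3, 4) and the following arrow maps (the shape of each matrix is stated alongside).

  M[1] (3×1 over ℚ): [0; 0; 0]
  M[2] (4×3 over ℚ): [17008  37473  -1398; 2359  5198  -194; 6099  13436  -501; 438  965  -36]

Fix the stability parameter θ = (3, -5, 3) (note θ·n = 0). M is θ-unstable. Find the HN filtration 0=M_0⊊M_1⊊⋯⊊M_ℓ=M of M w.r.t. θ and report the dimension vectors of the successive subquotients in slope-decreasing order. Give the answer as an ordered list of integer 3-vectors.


Interval decomposition of M: I[1,1], I[2,3]^3, I[3,3].
HN type (ℓ=2): μ^(1)=3; μ^(2)=-5

((1, 0, 4); (0, 3, 0))


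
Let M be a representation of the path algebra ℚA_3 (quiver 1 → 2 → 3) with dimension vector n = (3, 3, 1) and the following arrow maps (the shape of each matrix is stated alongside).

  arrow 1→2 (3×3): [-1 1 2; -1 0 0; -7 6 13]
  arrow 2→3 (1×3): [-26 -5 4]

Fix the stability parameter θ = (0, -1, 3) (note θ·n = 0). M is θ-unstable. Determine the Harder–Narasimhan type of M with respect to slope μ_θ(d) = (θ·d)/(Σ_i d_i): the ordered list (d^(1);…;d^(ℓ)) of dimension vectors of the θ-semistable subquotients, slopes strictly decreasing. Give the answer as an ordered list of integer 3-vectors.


Via rank(M_{q-1}∘⋯∘M_p): M ≅ I[1,2]^2, I[1,3].
μ_θ-semistable layers: μ^(1)=3; μ^(2)=-1/2

((0, 0, 1); (3, 3, 0))


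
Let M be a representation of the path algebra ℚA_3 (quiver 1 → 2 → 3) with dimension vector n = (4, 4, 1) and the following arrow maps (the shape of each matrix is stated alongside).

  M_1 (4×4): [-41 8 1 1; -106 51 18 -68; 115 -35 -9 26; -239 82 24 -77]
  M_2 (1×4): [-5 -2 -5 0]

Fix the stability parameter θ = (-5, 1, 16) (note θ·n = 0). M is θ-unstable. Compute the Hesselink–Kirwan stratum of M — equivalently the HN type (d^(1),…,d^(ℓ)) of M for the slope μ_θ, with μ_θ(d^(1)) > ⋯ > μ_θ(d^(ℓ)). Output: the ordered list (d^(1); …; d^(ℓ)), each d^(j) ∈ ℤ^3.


Via rank(M_{q-1}∘⋯∘M_p): M ≅ I[1,2]^3, I[1,3].
μ_θ-semistable layers: μ^(1)=16; μ^(2)=1; μ^(3)=-5

((0, 0, 1); (0, 4, 0); (4, 0, 0))


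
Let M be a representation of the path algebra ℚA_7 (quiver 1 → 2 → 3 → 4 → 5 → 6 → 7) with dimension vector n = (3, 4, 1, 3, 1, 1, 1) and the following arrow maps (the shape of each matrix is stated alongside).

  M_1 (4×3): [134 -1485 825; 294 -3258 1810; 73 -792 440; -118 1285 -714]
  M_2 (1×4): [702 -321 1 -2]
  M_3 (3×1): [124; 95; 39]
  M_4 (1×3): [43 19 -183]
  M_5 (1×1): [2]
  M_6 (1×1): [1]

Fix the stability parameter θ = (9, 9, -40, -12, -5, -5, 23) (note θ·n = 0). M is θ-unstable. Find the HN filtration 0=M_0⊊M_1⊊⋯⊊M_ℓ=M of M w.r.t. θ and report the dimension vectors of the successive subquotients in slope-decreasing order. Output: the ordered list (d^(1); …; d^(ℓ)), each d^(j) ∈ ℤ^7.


Via rank(M_{q-1}∘⋯∘M_p): M ≅ I[1,2]^2, I[1,4], I[2,2], I[4,4], I[4,7].
μ_θ-semistable layers: μ^(1)=23; μ^(2)=9; μ^(3)=-5; μ^(4)=-17/2; μ^(5)=-12

((0, 0, 0, 0, 0, 0, 1); (2, 3, 0, 0, 0, 0, 0); (0, 0, 0, 0, 1, 1, 0); (1, 1, 1, 1, 0, 0, 0); (0, 0, 0, 2, 0, 0, 0))


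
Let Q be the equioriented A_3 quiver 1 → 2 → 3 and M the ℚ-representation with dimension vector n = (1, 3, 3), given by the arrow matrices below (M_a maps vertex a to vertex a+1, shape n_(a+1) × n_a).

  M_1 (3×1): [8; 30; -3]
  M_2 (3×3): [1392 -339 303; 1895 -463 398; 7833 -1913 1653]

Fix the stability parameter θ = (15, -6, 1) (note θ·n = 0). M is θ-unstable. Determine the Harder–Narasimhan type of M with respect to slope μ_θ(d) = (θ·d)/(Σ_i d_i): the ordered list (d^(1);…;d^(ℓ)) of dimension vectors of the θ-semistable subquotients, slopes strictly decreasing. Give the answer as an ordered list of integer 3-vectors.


Via rank(M_{q-1}∘⋯∘M_p): M ≅ I[1,3], I[2,3]^2.
μ_θ-semistable layers: μ^(1)=10/3; μ^(2)=1; μ^(3)=-6

((1, 1, 1); (0, 0, 2); (0, 2, 0))


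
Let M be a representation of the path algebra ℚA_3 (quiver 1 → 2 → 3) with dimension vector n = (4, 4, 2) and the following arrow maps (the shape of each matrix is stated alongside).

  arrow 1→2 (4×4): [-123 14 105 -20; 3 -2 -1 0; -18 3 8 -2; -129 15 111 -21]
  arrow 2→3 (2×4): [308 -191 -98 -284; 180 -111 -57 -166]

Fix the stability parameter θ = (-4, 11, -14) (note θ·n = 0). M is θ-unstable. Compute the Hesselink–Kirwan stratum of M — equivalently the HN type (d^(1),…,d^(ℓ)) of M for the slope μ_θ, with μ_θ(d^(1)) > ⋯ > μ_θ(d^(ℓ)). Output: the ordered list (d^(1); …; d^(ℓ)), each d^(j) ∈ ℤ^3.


Barcode: M ≅ I[1,1], I[1,2], I[1,3]^2, I[2,2]. HN layers by μ_θ (3 steps, strictly decreasing):
  μ^(1)=11; μ^(2)=-3/2; μ^(3)=-4

((0, 2, 0); (0, 2, 2); (4, 0, 0))


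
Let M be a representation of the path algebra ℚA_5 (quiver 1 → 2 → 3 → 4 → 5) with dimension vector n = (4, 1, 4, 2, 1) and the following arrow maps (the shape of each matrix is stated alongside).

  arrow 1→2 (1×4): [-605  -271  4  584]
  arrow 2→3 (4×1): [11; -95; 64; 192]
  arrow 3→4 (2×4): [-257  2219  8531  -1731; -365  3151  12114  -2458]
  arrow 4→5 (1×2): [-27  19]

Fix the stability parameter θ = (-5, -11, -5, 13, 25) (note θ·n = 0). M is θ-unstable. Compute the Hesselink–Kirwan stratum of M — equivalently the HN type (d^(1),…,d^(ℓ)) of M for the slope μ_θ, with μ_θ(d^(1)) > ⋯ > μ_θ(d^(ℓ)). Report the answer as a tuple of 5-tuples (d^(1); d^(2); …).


Barcode: M ≅ I[1,1]^3, I[1,3], I[3,3], I[3,4], I[3,5]. HN layers by μ_θ (4 steps, strictly decreasing):
  μ^(1)=25; μ^(2)=13; μ^(3)=-5; μ^(4)=-8

((0, 0, 0, 0, 1); (0, 0, 0, 2, 0); (3, 0, 4, 0, 0); (1, 1, 0, 0, 0))


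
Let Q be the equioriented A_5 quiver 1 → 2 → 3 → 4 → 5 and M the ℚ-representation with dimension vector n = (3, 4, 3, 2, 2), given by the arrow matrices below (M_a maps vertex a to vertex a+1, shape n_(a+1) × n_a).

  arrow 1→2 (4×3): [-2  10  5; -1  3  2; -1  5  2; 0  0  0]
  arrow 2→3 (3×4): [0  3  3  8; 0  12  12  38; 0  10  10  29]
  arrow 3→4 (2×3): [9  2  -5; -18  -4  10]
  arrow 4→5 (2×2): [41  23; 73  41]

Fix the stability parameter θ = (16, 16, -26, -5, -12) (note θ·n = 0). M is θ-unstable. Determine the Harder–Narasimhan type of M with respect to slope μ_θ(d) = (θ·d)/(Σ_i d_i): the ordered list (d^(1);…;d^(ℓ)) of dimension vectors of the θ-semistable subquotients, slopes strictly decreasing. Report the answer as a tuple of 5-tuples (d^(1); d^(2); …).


Via rank(M_{q-1}∘⋯∘M_p): M ≅ I[1,2]^2, I[1,5], I[2,3], I[3,3], I[4,5].
μ_θ-semistable layers: μ^(1)=16; μ^(2)=-11/5; μ^(3)=-5; μ^(4)=-17/2; μ^(5)=-26

((2, 2, 0, 0, 0); (1, 1, 1, 1, 1); (0, 1, 1, 0, 0); (0, 0, 0, 1, 1); (0, 0, 1, 0, 0))


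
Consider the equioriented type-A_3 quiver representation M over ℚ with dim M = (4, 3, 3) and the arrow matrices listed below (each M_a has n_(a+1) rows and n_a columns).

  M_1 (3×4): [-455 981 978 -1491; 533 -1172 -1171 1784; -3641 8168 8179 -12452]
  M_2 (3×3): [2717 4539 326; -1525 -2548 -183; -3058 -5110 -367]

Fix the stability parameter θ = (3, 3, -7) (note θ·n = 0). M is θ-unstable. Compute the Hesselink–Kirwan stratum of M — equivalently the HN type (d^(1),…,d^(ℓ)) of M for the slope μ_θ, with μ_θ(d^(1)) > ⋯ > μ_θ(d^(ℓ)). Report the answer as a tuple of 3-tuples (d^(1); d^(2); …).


Barcode: M ≅ I[1,1]^2, I[1,3]^2, I[2,3]. HN layers by μ_θ (3 steps, strictly decreasing):
  μ^(1)=3; μ^(2)=-1/3; μ^(3)=-2

((2, 0, 0); (2, 2, 2); (0, 1, 1))


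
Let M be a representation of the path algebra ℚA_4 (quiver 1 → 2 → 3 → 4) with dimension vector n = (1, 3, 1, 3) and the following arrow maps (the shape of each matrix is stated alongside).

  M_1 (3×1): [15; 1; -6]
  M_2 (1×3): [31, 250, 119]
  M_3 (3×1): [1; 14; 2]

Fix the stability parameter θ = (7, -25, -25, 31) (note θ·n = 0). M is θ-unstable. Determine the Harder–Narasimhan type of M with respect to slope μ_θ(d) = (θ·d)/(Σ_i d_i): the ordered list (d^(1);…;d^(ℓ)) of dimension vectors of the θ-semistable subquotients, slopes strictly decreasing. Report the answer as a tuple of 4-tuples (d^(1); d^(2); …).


Via rank(M_{q-1}∘⋯∘M_p): M ≅ I[1,4], I[2,2]^2, I[4,4]^2.
μ_θ-semistable layers: μ^(1)=31; μ^(2)=-43/3; μ^(3)=-25

((0, 0, 0, 3); (1, 1, 1, 0); (0, 2, 0, 0))


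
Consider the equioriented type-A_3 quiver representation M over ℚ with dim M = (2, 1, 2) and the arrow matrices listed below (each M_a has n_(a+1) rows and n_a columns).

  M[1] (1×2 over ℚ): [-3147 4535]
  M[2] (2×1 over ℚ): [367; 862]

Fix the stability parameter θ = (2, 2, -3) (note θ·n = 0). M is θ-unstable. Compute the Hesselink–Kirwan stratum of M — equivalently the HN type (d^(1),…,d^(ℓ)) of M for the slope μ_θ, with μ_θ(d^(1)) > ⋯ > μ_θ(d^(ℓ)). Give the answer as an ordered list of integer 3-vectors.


Via rank(M_{q-1}∘⋯∘M_p): M ≅ I[1,1], I[1,3], I[3,3].
μ_θ-semistable layers: μ^(1)=2; μ^(2)=1/3; μ^(3)=-3

((1, 0, 0); (1, 1, 1); (0, 0, 1))


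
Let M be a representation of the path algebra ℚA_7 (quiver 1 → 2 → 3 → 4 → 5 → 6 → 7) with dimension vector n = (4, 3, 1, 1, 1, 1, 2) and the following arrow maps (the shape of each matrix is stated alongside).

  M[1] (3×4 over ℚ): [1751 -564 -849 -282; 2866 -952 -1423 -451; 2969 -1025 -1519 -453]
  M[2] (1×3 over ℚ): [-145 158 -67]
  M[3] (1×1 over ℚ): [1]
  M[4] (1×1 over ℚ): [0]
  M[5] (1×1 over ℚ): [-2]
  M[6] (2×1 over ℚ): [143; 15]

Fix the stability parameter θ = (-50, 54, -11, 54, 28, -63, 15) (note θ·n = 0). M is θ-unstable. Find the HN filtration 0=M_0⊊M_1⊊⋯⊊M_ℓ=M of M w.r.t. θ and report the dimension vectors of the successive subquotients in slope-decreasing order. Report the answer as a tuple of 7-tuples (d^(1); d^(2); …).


Interval decomposition of M: I[1,1], I[1,2]^2, I[1,4], I[5,7], I[7,7].
HN type (ℓ=5): μ^(1)=54; μ^(2)=43/2; μ^(3)=15; μ^(4)=-35/2; μ^(5)=-50

((0, 2, 0, 1, 0, 0, 0); (0, 1, 1, 0, 0, 0, 0); (0, 0, 0, 0, 0, 0, 2); (0, 0, 0, 0, 1, 1, 0); (4, 0, 0, 0, 0, 0, 0))


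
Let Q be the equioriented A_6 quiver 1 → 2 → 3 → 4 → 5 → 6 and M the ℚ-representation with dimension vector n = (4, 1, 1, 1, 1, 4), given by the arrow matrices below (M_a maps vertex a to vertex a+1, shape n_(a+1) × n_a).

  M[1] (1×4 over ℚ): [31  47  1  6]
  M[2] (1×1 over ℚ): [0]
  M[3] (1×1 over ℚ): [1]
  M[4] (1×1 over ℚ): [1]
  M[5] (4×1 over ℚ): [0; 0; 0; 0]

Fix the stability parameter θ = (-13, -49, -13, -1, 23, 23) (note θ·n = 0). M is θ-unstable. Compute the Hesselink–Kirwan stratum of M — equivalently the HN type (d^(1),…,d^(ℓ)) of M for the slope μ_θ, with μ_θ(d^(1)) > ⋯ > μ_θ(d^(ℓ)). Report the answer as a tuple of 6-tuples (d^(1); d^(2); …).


Barcode: M ≅ I[1,1]^3, I[1,2], I[3,5], I[6,6]^4. HN layers by μ_θ (4 steps, strictly decreasing):
  μ^(1)=23; μ^(2)=-1; μ^(3)=-13; μ^(4)=-31

((0, 0, 0, 0, 1, 4); (0, 0, 0, 1, 0, 0); (3, 0, 1, 0, 0, 0); (1, 1, 0, 0, 0, 0))


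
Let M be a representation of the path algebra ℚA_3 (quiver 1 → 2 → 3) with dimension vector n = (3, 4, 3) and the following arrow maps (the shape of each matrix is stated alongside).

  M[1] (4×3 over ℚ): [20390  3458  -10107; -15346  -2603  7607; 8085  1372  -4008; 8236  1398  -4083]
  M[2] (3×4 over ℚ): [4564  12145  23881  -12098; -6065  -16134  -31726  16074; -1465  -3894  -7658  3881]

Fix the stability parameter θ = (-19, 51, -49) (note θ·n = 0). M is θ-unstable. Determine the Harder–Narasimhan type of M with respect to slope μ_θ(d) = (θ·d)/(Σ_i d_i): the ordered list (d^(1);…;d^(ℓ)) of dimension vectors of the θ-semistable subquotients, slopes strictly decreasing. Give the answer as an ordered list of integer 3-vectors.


Via rank(M_{q-1}∘⋯∘M_p): M ≅ I[1,3]^3, I[2,2].
μ_θ-semistable layers: μ^(1)=51; μ^(2)=1; μ^(3)=-19

((0, 1, 0); (0, 3, 3); (3, 0, 0))


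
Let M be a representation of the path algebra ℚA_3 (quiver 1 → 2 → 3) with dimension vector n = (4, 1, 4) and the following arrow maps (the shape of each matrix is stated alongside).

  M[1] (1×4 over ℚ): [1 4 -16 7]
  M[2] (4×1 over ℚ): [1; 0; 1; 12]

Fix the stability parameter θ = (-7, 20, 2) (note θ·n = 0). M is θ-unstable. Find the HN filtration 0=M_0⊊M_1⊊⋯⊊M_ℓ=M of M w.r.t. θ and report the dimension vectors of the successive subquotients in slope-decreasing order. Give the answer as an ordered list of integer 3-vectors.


Interval decomposition of M: I[1,1]^3, I[1,3], I[3,3]^3.
HN type (ℓ=3): μ^(1)=11; μ^(2)=2; μ^(3)=-7

((0, 1, 1); (0, 0, 3); (4, 0, 0))


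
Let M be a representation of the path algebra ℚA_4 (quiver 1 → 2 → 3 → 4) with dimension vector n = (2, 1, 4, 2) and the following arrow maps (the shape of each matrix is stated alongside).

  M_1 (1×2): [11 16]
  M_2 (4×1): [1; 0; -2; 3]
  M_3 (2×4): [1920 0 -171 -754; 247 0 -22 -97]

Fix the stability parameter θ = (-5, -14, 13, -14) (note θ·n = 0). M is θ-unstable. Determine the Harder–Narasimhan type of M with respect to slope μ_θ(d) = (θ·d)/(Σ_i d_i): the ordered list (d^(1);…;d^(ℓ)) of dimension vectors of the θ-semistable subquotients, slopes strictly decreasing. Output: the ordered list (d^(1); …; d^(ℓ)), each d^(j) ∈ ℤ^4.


Interval decomposition of M: I[1,1], I[1,3], I[3,3], I[3,4]^2.
HN type (ℓ=4): μ^(1)=13; μ^(2)=-1/2; μ^(3)=-5; μ^(4)=-19/2

((0, 0, 2, 0); (0, 0, 2, 2); (1, 0, 0, 0); (1, 1, 0, 0))


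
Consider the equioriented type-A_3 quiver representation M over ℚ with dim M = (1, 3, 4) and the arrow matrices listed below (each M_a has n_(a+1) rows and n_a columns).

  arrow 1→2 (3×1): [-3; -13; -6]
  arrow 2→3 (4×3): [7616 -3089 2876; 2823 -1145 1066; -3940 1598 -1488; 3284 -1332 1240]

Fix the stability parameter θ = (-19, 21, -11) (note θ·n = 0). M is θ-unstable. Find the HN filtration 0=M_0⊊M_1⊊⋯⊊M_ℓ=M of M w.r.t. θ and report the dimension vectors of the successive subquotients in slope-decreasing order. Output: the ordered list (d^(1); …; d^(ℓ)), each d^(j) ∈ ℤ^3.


Via rank(M_{q-1}∘⋯∘M_p): M ≅ I[1,3], I[2,2], I[2,3], I[3,3]^2.
μ_θ-semistable layers: μ^(1)=21; μ^(2)=5; μ^(3)=-11; μ^(4)=-19

((0, 1, 0); (0, 2, 2); (0, 0, 2); (1, 0, 0))


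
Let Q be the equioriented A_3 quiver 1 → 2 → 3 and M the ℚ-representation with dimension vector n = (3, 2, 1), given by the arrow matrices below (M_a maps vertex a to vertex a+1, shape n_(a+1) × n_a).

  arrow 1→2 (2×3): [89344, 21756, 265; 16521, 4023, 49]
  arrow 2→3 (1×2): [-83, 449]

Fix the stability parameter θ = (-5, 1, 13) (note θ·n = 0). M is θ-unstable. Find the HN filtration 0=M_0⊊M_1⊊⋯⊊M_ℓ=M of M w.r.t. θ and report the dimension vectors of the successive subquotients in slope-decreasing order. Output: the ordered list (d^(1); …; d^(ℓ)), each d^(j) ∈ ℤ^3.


Interval decomposition of M: I[1,1], I[1,2], I[1,3].
HN type (ℓ=3): μ^(1)=13; μ^(2)=1; μ^(3)=-5

((0, 0, 1); (0, 2, 0); (3, 0, 0))


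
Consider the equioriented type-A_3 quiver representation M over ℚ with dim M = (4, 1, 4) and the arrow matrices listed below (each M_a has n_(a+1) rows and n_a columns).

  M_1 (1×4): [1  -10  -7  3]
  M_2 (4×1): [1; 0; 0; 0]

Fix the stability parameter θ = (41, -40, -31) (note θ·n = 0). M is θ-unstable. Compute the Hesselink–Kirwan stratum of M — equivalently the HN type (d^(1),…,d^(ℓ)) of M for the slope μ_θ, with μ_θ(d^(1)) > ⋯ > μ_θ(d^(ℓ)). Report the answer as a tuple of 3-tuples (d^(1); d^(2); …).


Barcode: M ≅ I[1,1]^3, I[1,3], I[3,3]^3. HN layers by μ_θ (3 steps, strictly decreasing):
  μ^(1)=41; μ^(2)=-10; μ^(3)=-31

((3, 0, 0); (1, 1, 1); (0, 0, 3))


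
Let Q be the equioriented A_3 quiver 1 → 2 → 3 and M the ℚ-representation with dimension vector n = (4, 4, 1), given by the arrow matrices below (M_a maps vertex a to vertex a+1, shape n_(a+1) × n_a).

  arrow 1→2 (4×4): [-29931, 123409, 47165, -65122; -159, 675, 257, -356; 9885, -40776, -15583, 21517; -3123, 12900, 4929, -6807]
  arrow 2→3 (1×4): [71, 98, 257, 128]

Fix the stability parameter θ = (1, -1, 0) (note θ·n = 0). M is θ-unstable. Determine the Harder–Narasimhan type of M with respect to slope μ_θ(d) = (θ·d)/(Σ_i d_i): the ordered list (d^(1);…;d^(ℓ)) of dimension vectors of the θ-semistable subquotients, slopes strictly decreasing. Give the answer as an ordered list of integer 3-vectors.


Interval decomposition of M: I[1,1]^2, I[1,2], I[1,3], I[2,2]^2.
HN type (ℓ=3): μ^(1)=1; μ^(2)=0; μ^(3)=-1

((2, 0, 0); (2, 2, 1); (0, 2, 0))


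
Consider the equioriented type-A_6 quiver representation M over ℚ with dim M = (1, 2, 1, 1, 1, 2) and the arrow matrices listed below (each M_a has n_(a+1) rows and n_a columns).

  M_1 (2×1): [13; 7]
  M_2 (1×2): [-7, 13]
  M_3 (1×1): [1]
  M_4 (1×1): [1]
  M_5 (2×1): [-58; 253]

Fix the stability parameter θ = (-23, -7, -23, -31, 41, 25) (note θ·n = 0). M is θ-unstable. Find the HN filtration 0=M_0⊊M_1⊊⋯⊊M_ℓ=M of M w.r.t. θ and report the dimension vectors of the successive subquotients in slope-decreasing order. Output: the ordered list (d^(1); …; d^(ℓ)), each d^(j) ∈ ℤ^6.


Via rank(M_{q-1}∘⋯∘M_p): M ≅ I[1,2], I[2,6], I[6,6].
μ_θ-semistable layers: μ^(1)=33; μ^(2)=25; μ^(3)=-7; μ^(4)=-61/3; μ^(5)=-23

((0, 0, 0, 0, 1, 1); (0, 0, 0, 0, 0, 1); (0, 1, 0, 0, 0, 0); (0, 1, 1, 1, 0, 0); (1, 0, 0, 0, 0, 0))


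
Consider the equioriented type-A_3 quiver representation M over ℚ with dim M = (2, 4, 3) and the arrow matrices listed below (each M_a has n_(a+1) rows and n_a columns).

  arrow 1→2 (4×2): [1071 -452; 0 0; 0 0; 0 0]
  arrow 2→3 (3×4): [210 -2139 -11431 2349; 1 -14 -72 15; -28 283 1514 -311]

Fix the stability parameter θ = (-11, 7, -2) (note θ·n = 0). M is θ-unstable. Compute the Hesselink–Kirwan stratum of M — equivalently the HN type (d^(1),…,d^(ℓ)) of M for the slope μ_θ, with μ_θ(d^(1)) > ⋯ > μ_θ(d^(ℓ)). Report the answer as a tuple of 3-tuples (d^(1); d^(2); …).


Interval decomposition of M: I[1,1], I[1,3], I[2,2], I[2,3]^2.
HN type (ℓ=3): μ^(1)=7; μ^(2)=5/2; μ^(3)=-11

((0, 1, 0); (0, 3, 3); (2, 0, 0))


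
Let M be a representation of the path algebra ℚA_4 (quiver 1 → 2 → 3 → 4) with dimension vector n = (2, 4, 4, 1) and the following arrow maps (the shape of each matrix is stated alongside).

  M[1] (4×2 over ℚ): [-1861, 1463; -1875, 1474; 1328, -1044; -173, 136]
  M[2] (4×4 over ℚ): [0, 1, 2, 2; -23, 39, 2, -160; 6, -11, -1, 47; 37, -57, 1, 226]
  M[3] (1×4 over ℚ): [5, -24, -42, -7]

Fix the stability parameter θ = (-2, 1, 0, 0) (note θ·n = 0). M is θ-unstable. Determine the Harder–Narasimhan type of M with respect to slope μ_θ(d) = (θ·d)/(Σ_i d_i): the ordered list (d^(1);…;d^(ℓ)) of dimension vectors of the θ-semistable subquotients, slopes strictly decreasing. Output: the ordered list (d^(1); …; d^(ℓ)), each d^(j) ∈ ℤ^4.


Interval decomposition of M: I[1,3], I[1,4], I[2,3]^2.
HN type (ℓ=3): μ^(1)=1/2; μ^(2)=1/3; μ^(3)=-2

((0, 3, 3, 0); (0, 1, 1, 1); (2, 0, 0, 0))


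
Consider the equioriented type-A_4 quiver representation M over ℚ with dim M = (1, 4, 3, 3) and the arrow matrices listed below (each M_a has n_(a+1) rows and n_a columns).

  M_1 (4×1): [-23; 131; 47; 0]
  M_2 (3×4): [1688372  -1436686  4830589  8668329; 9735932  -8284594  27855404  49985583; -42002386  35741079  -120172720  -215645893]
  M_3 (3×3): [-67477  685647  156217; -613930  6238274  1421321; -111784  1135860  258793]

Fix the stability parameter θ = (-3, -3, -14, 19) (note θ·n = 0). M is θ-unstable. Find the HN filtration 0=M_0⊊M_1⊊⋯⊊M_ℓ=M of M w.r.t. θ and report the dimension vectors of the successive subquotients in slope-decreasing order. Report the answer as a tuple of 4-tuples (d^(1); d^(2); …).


Interval decomposition of M: I[1,4], I[2,2], I[2,3], I[2,4], I[4,4].
HN type (ℓ=4): μ^(1)=19; μ^(2)=-3; μ^(3)=-20/3; μ^(4)=-17/2

((0, 0, 0, 3); (0, 1, 0, 0); (1, 1, 1, 0); (0, 2, 2, 0))


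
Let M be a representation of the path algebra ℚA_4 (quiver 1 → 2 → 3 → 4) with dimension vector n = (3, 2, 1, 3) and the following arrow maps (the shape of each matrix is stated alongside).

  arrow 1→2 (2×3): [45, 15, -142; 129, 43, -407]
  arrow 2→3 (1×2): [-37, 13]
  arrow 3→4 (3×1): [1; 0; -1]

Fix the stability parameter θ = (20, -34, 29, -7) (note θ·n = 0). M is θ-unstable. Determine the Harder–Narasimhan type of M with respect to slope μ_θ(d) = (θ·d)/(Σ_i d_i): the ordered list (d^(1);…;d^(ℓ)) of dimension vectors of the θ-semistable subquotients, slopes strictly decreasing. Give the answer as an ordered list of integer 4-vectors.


Barcode: M ≅ I[1,1], I[1,2], I[1,4], I[4,4]^2. HN layers by μ_θ (3 steps, strictly decreasing):
  μ^(1)=20; μ^(2)=11; μ^(3)=-7

((1, 0, 0, 0); (0, 0, 1, 1); (2, 2, 0, 2))


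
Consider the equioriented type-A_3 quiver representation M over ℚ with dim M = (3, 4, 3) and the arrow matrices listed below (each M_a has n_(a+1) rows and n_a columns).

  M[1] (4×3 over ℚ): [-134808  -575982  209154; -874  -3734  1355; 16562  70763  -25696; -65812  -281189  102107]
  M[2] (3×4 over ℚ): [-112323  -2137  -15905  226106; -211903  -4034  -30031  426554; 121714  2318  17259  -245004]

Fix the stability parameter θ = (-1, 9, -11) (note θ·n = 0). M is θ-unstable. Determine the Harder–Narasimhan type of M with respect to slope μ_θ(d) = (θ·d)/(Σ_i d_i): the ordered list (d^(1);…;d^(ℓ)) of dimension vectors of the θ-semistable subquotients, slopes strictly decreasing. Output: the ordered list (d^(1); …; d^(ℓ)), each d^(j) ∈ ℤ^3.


Barcode: M ≅ I[1,1], I[1,3]^2, I[2,2], I[2,3]. HN layers by μ_θ (2 steps, strictly decreasing):
  μ^(1)=9; μ^(2)=-1

((0, 1, 0); (3, 3, 3))


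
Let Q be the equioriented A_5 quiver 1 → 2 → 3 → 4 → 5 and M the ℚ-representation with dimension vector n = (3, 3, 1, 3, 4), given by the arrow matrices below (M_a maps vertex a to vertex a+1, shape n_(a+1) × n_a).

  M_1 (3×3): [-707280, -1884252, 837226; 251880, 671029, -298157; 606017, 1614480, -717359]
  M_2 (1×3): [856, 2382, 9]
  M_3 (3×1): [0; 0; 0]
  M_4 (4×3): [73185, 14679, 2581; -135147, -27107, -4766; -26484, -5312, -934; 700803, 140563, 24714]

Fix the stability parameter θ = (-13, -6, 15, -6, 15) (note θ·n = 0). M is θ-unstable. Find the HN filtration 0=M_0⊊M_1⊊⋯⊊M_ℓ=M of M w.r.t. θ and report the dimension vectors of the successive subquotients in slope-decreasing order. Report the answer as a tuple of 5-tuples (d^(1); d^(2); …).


Via rank(M_{q-1}∘⋯∘M_p): M ≅ I[1,2]^2, I[1,3], I[4,4], I[4,5]^2, I[5,5]^2.
μ_θ-semistable layers: μ^(1)=15; μ^(2)=-6; μ^(3)=-13

((0, 0, 1, 0, 4); (0, 3, 0, 3, 0); (3, 0, 0, 0, 0))


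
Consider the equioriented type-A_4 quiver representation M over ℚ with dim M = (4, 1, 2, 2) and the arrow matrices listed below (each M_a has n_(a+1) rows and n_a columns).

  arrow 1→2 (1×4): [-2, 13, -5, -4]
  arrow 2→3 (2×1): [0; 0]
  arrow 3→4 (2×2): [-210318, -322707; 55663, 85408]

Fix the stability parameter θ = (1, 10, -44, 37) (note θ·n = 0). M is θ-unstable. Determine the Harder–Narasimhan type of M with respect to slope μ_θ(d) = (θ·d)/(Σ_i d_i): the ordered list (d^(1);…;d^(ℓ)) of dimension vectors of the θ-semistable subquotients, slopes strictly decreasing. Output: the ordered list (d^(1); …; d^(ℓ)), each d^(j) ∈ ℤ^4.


Interval decomposition of M: I[1,1]^3, I[1,2], I[3,4]^2.
HN type (ℓ=4): μ^(1)=37; μ^(2)=10; μ^(3)=1; μ^(4)=-44

((0, 0, 0, 2); (0, 1, 0, 0); (4, 0, 0, 0); (0, 0, 2, 0))


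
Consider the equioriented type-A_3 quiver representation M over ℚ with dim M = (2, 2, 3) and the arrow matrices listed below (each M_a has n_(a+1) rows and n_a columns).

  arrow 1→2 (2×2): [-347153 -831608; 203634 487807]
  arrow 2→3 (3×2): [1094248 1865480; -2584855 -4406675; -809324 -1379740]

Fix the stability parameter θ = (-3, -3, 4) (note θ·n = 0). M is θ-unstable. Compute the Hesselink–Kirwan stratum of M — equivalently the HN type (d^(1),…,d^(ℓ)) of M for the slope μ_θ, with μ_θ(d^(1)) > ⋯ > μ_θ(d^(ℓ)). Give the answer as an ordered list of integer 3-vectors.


Barcode: M ≅ I[1,2], I[1,3], I[3,3]^2. HN layers by μ_θ (2 steps, strictly decreasing):
  μ^(1)=4; μ^(2)=-3

((0, 0, 3); (2, 2, 0))


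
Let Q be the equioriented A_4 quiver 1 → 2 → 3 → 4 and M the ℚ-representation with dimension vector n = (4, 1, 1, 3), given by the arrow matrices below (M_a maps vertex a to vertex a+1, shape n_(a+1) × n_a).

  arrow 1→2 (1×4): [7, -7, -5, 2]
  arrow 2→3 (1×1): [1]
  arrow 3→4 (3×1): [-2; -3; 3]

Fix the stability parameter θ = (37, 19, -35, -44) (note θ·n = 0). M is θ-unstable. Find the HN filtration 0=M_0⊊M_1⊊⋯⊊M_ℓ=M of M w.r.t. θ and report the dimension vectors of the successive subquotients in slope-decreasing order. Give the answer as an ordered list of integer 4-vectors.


Interval decomposition of M: I[1,1]^3, I[1,4], I[4,4]^2.
HN type (ℓ=3): μ^(1)=37; μ^(2)=-23/4; μ^(3)=-44

((3, 0, 0, 0); (1, 1, 1, 1); (0, 0, 0, 2))


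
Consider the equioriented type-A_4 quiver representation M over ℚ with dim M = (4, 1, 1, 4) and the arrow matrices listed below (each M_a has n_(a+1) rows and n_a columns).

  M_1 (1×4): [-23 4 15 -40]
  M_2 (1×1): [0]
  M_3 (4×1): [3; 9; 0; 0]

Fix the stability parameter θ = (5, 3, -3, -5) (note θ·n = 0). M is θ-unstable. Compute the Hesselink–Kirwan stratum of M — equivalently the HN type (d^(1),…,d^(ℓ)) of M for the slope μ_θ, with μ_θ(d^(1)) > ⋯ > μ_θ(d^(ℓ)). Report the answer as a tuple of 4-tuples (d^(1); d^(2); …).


Interval decomposition of M: I[1,1]^3, I[1,2], I[3,4], I[4,4]^3.
HN type (ℓ=4): μ^(1)=5; μ^(2)=4; μ^(3)=-4; μ^(4)=-5

((3, 0, 0, 0); (1, 1, 0, 0); (0, 0, 1, 1); (0, 0, 0, 3))


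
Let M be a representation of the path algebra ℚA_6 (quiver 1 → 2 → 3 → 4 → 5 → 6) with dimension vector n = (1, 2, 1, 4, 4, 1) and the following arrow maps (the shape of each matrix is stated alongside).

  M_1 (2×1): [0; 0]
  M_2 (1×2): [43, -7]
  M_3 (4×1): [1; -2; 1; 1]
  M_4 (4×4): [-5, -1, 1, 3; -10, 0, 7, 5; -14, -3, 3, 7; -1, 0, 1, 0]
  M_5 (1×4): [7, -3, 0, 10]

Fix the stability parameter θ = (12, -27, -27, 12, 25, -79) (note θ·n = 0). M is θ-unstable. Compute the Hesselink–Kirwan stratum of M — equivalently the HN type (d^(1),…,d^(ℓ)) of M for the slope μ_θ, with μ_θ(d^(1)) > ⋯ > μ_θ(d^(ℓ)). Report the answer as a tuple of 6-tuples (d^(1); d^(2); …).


Via rank(M_{q-1}∘⋯∘M_p): M ≅ I[1,1], I[2,2], I[2,6], I[4,5]^3.
μ_θ-semistable layers: μ^(1)=25; μ^(2)=12; μ^(3)=-14; μ^(4)=-27

((0, 0, 0, 0, 3, 0); (1, 0, 0, 3, 0, 0); (0, 0, 0, 1, 1, 1); (0, 2, 1, 0, 0, 0))


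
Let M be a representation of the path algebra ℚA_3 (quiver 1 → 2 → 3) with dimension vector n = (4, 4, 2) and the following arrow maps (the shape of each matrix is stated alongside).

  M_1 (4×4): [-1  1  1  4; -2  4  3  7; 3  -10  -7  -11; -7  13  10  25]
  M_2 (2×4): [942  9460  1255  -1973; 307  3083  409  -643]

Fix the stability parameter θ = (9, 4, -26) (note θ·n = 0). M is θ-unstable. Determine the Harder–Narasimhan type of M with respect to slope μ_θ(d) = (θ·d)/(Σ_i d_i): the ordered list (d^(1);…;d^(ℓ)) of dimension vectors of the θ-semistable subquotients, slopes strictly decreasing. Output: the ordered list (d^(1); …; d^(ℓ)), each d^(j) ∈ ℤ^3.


Interval decomposition of M: I[1,1], I[1,2], I[1,3]^2, I[2,2].
HN type (ℓ=4): μ^(1)=9; μ^(2)=13/2; μ^(3)=4; μ^(4)=-13/3

((1, 0, 0); (1, 1, 0); (0, 1, 0); (2, 2, 2))


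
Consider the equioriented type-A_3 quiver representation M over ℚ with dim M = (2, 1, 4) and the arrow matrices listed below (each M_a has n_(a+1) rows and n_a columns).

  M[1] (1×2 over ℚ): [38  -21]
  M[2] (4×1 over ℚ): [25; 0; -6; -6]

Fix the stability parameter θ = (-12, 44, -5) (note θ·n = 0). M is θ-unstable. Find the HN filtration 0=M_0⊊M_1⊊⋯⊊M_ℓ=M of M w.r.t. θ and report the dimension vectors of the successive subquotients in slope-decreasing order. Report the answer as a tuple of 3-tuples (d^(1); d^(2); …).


Via rank(M_{q-1}∘⋯∘M_p): M ≅ I[1,1], I[1,3], I[3,3]^3.
μ_θ-semistable layers: μ^(1)=39/2; μ^(2)=-5; μ^(3)=-12

((0, 1, 1); (0, 0, 3); (2, 0, 0))


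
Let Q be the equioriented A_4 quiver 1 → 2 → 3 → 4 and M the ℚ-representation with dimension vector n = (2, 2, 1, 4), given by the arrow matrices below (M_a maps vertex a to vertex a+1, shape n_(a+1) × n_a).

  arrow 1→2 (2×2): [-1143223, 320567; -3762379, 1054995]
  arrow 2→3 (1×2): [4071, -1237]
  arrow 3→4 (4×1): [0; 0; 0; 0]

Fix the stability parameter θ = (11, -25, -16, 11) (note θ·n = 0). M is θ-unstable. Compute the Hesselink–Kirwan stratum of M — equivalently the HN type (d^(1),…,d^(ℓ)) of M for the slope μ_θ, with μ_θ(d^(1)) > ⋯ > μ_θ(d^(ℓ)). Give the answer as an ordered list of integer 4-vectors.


Interval decomposition of M: I[1,2], I[1,3], I[4,4]^4.
HN type (ℓ=3): μ^(1)=11; μ^(2)=-7; μ^(3)=-10

((0, 0, 0, 4); (1, 1, 0, 0); (1, 1, 1, 0))


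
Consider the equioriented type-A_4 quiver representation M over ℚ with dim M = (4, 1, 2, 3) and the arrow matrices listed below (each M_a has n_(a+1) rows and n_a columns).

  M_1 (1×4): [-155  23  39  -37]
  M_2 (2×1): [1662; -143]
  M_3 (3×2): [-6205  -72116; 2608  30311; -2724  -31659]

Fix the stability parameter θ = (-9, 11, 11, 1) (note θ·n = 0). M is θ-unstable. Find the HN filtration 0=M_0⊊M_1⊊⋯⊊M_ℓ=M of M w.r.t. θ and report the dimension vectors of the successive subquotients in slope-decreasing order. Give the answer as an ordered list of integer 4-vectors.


Barcode: M ≅ I[1,1]^3, I[1,4], I[3,4], I[4,4]. HN layers by μ_θ (4 steps, strictly decreasing):
  μ^(1)=23/3; μ^(2)=6; μ^(3)=1; μ^(4)=-9

((0, 1, 1, 1); (0, 0, 1, 1); (0, 0, 0, 1); (4, 0, 0, 0))
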